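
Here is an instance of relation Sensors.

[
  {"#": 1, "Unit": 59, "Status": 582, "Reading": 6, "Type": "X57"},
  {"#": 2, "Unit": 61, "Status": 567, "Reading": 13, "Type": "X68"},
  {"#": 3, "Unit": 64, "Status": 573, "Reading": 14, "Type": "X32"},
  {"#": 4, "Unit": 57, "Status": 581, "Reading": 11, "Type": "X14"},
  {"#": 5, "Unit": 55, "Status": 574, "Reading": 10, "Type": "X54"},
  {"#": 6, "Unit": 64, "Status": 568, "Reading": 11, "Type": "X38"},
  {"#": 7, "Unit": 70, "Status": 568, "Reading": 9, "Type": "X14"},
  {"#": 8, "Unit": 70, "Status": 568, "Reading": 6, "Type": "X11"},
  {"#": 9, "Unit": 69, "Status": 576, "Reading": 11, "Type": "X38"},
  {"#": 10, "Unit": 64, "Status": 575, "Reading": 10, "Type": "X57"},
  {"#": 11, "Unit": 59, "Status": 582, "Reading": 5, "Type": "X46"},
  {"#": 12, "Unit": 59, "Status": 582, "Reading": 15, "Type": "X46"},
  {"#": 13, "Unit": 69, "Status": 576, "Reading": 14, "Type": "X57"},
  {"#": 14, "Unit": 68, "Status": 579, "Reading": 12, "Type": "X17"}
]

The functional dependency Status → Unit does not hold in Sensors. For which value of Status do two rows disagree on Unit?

568

Status=582: rows 1, 11, 12 → Unit = 59, 59, 59 ✓
Status=567: row 2 → Unit = 61 ✓
Status=573: row 3 → Unit = 64 ✓
Status=581: row 4 → Unit = 57 ✓
Status=574: row 5 → Unit = 55 ✓
Status=568: rows 6, 7, 8 → Unit takes values {64, 70} — violation
Status=576: rows 9, 13 → Unit = 69, 69 ✓
Status=575: row 10 → Unit = 64 ✓
Status=579: row 14 → Unit = 68 ✓
The only Status value with inconsistent Unit is Status=568.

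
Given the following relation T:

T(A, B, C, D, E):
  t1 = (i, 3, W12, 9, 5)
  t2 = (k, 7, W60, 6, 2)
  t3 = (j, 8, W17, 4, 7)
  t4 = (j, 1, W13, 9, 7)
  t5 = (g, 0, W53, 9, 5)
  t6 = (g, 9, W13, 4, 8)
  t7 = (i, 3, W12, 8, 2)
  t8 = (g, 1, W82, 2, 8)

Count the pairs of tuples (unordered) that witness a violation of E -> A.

E=5: violating pairs (1,5) — 1 pair.
E=2: violating pairs (2,7) — 1 pair.
E=7: all 2 rows agree on A — 0 pairs.
E=8: all 2 rows agree on A — 0 pairs.

2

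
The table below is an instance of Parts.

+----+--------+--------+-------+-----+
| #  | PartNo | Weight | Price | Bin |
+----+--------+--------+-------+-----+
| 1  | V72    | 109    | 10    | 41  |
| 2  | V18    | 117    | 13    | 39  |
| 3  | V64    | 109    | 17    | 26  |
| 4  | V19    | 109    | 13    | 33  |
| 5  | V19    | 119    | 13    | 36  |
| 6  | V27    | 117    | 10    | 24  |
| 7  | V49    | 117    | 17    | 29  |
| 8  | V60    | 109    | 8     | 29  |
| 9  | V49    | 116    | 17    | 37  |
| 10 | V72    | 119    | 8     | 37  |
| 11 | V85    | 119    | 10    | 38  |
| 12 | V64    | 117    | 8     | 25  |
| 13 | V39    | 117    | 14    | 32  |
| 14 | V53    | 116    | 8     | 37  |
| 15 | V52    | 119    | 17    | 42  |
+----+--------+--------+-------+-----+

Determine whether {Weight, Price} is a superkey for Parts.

All 15 rows have distinct {Weight, Price} values, so {Weight, Price} → (all attributes) holds and {Weight, Price} is a superkey.

Yes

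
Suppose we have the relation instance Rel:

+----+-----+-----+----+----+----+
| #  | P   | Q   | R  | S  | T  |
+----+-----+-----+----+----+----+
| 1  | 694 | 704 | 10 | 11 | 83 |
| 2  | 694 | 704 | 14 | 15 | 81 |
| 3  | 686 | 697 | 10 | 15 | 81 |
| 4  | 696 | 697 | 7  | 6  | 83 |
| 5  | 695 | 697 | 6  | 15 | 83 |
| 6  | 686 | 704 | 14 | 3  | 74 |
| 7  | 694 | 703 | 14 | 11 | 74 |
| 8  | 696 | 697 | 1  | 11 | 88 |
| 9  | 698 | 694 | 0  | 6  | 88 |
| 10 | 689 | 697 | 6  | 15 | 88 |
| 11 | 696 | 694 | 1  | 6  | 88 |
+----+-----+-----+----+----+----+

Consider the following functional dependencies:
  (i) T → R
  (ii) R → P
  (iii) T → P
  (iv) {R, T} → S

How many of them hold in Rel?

(i) T → R: T=83: rows 1, 4, 5 → R takes values {10, 7, 6} — violation; T=81: rows 2, 3 → R takes values {14, 10} — violation; T=88: rows 8, 9, 10, 11 → R takes values {1, 0, 6} — violation — fails.
(ii) R → P: R=10: rows 1, 3 → P takes values {694, 686} — violation; R=14: rows 2, 6, 7 → P takes values {694, 686} — violation; R=6: rows 5, 10 → P takes values {695, 689} — violation — fails.
(iii) T → P: T=83: rows 1, 4, 5 → P takes values {694, 696, 695} — violation; T=81: rows 2, 3 → P takes values {694, 686} — violation; T=74: rows 6, 7 → P takes values {686, 694} — violation; T=88: rows 8, 9, 10, 11 → P takes values {696, 698, 689} — violation — fails.
(iv) {R, T} → S: (R=14, T=74): rows 6, 7 → S takes values {3, 11} — violation; (R=1, T=88): rows 8, 11 → S takes values {11, 6} — violation — fails.
None of the 4 dependencies hold.

0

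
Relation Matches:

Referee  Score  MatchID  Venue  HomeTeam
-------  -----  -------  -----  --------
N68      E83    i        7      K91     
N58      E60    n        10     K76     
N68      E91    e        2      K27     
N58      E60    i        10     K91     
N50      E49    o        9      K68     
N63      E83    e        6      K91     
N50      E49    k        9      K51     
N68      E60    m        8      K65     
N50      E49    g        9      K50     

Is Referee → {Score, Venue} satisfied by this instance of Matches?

No

Referee=N68: 3 rows → {Score,Venue} takes values {(E83, 7), (E91, 2), (E60, 8)} — violation
Referee=N58: 2 rows → {Score,Venue} = (E60, 10), (E60, 10) ✓
Referee=N50: 3 rows → {Score,Venue} = (E49, 9), (E49, 9), (E49, 9) ✓
Referee=N63: 1 row → {Score,Venue} = (E83, 6) ✓
Two rows agree on Referee but differ on {Score, Venue}, so Referee → {Score, Venue} does not hold.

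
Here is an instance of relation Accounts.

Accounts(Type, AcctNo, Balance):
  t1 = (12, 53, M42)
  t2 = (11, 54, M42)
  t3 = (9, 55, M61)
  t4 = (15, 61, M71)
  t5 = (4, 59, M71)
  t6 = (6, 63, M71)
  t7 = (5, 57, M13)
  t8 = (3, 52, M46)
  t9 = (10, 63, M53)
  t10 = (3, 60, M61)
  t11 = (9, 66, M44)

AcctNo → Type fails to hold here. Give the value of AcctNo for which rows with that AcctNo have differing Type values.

AcctNo=53: row 1 → Type = 12 ✓
AcctNo=54: row 2 → Type = 11 ✓
AcctNo=55: row 3 → Type = 9 ✓
AcctNo=61: row 4 → Type = 15 ✓
AcctNo=59: row 5 → Type = 4 ✓
AcctNo=63: rows 6, 9 → Type takes values {6, 10} — violation
AcctNo=57: row 7 → Type = 5 ✓
AcctNo=52: row 8 → Type = 3 ✓
AcctNo=60: row 10 → Type = 3 ✓
AcctNo=66: row 11 → Type = 9 ✓
The only AcctNo value with inconsistent Type is AcctNo=63.

63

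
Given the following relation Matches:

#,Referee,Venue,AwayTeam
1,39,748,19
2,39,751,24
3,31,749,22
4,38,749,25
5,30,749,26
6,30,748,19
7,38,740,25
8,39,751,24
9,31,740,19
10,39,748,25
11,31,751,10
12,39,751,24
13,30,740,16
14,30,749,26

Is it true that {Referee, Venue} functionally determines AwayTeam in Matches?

(Referee=39, Venue=748): rows 1, 10 → AwayTeam takes values {19, 25} — violation
(Referee=39, Venue=751): rows 2, 8, 12 → AwayTeam = 24, 24, 24 ✓
(Referee=31, Venue=749): row 3 → AwayTeam = 22 ✓
(Referee=38, Venue=749): row 4 → AwayTeam = 25 ✓
(Referee=30, Venue=749): rows 5, 14 → AwayTeam = 26, 26 ✓
(Referee=30, Venue=748): row 6 → AwayTeam = 19 ✓
(Referee=38, Venue=740): row 7 → AwayTeam = 25 ✓
(Referee=31, Venue=740): row 9 → AwayTeam = 19 ✓
(Referee=31, Venue=751): row 11 → AwayTeam = 10 ✓
(Referee=30, Venue=740): row 13 → AwayTeam = 16 ✓
Two rows agree on {Referee, Venue} but differ on AwayTeam, so {Referee, Venue} -> AwayTeam does not hold.

No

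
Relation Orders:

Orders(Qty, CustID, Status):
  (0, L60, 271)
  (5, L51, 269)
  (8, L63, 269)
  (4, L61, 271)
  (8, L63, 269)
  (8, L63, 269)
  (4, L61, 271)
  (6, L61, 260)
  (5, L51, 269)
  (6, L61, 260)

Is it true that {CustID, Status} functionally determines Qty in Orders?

(CustID=L60, Status=271): 1 row → Qty = 0 ✓
(CustID=L51, Status=269): 2 rows → Qty = 5, 5 ✓
(CustID=L63, Status=269): 3 rows → Qty = 8, 8, 8 ✓
(CustID=L61, Status=271): 2 rows → Qty = 4, 4 ✓
(CustID=L61, Status=260): 2 rows → Qty = 6, 6 ✓
Every {CustID, Status} value is associated with a single Qty value, so {CustID, Status} → Qty holds.

Yes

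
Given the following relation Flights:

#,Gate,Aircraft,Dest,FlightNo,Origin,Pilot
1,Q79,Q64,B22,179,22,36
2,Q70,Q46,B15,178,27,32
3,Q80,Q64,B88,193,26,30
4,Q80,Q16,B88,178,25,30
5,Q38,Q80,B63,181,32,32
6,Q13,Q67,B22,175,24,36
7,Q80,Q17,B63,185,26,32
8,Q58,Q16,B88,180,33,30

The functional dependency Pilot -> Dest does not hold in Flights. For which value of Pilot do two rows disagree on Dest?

Pilot=36: rows 1, 6 → Dest = B22, B22 ✓
Pilot=32: rows 2, 5, 7 → Dest takes values {B15, B63} — violation
Pilot=30: rows 3, 4, 8 → Dest = B88, B88, B88 ✓
The only Pilot value with inconsistent Dest is Pilot=32.

32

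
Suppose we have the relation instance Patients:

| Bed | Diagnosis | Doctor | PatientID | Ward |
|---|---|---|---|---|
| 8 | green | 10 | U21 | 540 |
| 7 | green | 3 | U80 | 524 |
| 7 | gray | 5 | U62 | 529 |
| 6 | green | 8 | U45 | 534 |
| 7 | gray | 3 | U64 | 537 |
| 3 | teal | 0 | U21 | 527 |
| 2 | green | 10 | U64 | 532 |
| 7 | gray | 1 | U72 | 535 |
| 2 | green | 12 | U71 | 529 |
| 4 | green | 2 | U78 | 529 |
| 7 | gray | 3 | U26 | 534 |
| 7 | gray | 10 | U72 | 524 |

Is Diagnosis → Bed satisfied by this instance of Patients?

No

Diagnosis=green: 6 rows → Bed takes values {8, 7, 6, 2, 4} — violation
Diagnosis=gray: 5 rows → Bed = 7, 7, 7, 7, 7 ✓
Diagnosis=teal: 1 row → Bed = 3 ✓
Two rows agree on Diagnosis but differ on Bed, so Diagnosis → Bed does not hold.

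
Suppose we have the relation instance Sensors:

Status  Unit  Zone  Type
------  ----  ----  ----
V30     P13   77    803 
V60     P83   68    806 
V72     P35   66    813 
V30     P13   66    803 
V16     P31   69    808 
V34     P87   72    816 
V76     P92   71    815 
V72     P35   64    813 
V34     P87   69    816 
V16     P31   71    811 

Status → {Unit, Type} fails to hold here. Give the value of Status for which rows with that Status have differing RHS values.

Status=V30: 2 rows → {Unit,Type} = (P13, 803), (P13, 803) ✓
Status=V60: 1 row → {Unit,Type} = (P83, 806) ✓
Status=V72: 2 rows → {Unit,Type} = (P35, 813), (P35, 813) ✓
Status=V16: 2 rows → {Unit,Type} takes values {(P31, 808), (P31, 811)} — violation
Status=V34: 2 rows → {Unit,Type} = (P87, 816), (P87, 816) ✓
Status=V76: 1 row → {Unit,Type} = (P92, 815) ✓
The only Status value with inconsistent RHS is Status=V16.

V16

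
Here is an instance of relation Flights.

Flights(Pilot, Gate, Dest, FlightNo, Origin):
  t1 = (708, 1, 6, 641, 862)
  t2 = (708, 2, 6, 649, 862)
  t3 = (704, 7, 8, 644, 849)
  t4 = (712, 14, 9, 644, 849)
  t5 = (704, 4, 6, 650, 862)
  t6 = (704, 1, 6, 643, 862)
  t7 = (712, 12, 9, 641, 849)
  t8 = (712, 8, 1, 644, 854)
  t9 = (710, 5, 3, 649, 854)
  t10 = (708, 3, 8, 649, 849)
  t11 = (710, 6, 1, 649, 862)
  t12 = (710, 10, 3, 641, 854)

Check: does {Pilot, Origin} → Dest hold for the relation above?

Yes

(Pilot=708, Origin=862): rows 1, 2 → Dest = 6, 6 ✓
(Pilot=704, Origin=849): row 3 → Dest = 8 ✓
(Pilot=712, Origin=849): rows 4, 7 → Dest = 9, 9 ✓
(Pilot=704, Origin=862): rows 5, 6 → Dest = 6, 6 ✓
(Pilot=712, Origin=854): row 8 → Dest = 1 ✓
(Pilot=710, Origin=854): rows 9, 12 → Dest = 3, 3 ✓
(Pilot=708, Origin=849): row 10 → Dest = 8 ✓
(Pilot=710, Origin=862): row 11 → Dest = 1 ✓
Every {Pilot, Origin} value is associated with a single Dest value, so {Pilot, Origin} → Dest holds.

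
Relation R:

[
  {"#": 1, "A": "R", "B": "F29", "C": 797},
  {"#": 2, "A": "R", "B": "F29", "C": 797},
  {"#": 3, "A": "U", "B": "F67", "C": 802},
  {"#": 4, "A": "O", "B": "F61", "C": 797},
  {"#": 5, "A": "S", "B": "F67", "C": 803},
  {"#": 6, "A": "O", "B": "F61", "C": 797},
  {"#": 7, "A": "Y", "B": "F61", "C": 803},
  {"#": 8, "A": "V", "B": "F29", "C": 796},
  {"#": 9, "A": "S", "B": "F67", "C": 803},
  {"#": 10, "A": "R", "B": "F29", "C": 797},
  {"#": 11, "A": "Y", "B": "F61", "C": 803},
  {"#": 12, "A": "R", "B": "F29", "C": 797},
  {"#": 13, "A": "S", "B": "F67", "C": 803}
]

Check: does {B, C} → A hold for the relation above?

Yes

(B=F29, C=797): rows 1, 2, 10, 12 → A = R, R, R, R ✓
(B=F67, C=802): row 3 → A = U ✓
(B=F61, C=797): rows 4, 6 → A = O, O ✓
(B=F67, C=803): rows 5, 9, 13 → A = S, S, S ✓
(B=F61, C=803): rows 7, 11 → A = Y, Y ✓
(B=F29, C=796): row 8 → A = V ✓
Every {B, C} value is associated with a single A value, so {B, C} → A holds.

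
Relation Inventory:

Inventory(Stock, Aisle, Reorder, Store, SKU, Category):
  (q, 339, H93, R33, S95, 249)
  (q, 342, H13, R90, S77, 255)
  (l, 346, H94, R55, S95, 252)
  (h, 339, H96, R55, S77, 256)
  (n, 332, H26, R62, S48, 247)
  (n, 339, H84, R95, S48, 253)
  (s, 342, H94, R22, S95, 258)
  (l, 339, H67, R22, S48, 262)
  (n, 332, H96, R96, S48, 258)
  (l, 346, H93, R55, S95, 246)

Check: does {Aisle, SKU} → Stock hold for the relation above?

No

(Aisle=339, SKU=S95): 1 row → Stock = q ✓
(Aisle=342, SKU=S77): 1 row → Stock = q ✓
(Aisle=346, SKU=S95): 2 rows → Stock = l, l ✓
(Aisle=339, SKU=S77): 1 row → Stock = h ✓
(Aisle=332, SKU=S48): 2 rows → Stock = n, n ✓
(Aisle=339, SKU=S48): 2 rows → Stock takes values {n, l} — violation
(Aisle=342, SKU=S95): 1 row → Stock = s ✓
Two rows agree on {Aisle, SKU} but differ on Stock, so {Aisle, SKU} → Stock does not hold.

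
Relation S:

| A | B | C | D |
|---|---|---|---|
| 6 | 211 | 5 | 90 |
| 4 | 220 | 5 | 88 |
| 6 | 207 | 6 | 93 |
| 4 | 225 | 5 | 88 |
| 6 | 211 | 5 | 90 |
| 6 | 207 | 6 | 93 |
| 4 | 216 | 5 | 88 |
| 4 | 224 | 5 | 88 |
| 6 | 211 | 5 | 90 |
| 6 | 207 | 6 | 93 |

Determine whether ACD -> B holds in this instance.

No

(A=6, C=5, D=90): 3 rows → B = 211, 211, 211 ✓
(A=4, C=5, D=88): 4 rows → B takes values {220, 225, 216, 224} — violation
(A=6, C=6, D=93): 3 rows → B = 207, 207, 207 ✓
Two rows agree on ACD but differ on B, so ACD -> B does not hold.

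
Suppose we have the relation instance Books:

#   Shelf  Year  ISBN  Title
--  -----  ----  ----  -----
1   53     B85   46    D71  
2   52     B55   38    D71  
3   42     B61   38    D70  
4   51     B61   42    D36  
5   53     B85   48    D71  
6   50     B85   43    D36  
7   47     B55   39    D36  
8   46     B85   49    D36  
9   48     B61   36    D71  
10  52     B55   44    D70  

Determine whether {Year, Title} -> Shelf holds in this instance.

(Year=B85, Title=D71): rows 1, 5 → Shelf = 53, 53 ✓
(Year=B55, Title=D71): row 2 → Shelf = 52 ✓
(Year=B61, Title=D70): row 3 → Shelf = 42 ✓
(Year=B61, Title=D36): row 4 → Shelf = 51 ✓
(Year=B85, Title=D36): rows 6, 8 → Shelf takes values {50, 46} — violation
(Year=B55, Title=D36): row 7 → Shelf = 47 ✓
(Year=B61, Title=D71): row 9 → Shelf = 48 ✓
(Year=B55, Title=D70): row 10 → Shelf = 52 ✓
Two rows agree on {Year, Title} but differ on Shelf, so {Year, Title} -> Shelf does not hold.

No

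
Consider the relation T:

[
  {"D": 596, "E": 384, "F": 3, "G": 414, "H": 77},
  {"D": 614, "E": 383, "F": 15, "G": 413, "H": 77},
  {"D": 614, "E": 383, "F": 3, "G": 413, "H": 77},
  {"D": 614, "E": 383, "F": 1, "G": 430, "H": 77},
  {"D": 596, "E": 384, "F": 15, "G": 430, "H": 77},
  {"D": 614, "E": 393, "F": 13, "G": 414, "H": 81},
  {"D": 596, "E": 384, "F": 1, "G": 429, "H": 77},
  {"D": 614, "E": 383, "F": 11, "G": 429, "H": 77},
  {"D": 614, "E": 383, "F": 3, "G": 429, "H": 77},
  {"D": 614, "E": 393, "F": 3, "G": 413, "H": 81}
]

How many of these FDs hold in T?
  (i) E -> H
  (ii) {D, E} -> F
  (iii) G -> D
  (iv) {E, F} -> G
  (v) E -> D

(i) E -> H: every LHS value maps to a single RHS value — holds.
(ii) {D, E} -> F: (D=596, E=384): 3 rows → F takes values {3, 15, 1} — violation; (D=614, E=383): 5 rows → F takes values {15, 3, 1, 11} — violation; (D=614, E=393): 2 rows → F takes values {13, 3} — violation — fails.
(iii) G -> D: G=414: 2 rows → D takes values {596, 614} — violation; G=430: 2 rows → D takes values {614, 596} — violation; G=429: 3 rows → D takes values {596, 614} — violation — fails.
(iv) {E, F} -> G: (E=383, F=3): 2 rows → G takes values {413, 429} — violation — fails.
(v) E -> D: every LHS value maps to a single RHS value — holds.
2 of the 5 dependencies hold.

2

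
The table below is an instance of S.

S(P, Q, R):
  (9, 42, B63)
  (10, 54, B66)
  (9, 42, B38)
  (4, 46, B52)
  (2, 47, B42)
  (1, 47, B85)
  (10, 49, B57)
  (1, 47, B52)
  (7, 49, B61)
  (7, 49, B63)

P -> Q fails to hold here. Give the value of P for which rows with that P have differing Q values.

10

P=9: 2 rows → Q = 42, 42 ✓
P=10: 2 rows → Q takes values {54, 49} — violation
P=4: 1 row → Q = 46 ✓
P=2: 1 row → Q = 47 ✓
P=1: 2 rows → Q = 47, 47 ✓
P=7: 2 rows → Q = 49, 49 ✓
The only P value with inconsistent Q is P=10.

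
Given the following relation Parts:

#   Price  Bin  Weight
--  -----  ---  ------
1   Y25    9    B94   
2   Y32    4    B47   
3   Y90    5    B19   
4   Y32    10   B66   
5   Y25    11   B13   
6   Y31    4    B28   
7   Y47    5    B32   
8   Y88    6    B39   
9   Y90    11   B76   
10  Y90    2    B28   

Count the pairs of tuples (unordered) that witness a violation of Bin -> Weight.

3

Bin=4: violating pairs (2,6) — 1 pair.
Bin=5: violating pairs (3,7) — 1 pair.
Bin=11: violating pairs (5,9) — 1 pair.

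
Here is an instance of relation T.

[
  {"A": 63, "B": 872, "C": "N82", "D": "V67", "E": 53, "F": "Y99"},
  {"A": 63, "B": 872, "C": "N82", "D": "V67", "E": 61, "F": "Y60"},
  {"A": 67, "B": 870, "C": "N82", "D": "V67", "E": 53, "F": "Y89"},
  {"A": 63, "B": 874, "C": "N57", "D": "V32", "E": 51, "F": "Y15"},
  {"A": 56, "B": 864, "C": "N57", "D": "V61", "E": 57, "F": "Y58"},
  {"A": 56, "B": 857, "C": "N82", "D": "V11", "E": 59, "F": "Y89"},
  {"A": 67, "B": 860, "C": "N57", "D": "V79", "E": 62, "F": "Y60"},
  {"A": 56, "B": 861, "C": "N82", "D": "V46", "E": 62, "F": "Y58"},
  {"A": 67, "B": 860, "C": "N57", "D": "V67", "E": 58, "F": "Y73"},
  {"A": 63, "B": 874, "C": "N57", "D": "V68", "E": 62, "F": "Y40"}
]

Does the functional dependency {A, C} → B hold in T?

No

(A=63, C=N82): 2 rows → B = 872, 872 ✓
(A=67, C=N82): 1 row → B = 870 ✓
(A=63, C=N57): 2 rows → B = 874, 874 ✓
(A=56, C=N57): 1 row → B = 864 ✓
(A=56, C=N82): 2 rows → B takes values {857, 861} — violation
(A=67, C=N57): 2 rows → B = 860, 860 ✓
Two rows agree on {A, C} but differ on B, so {A, C} → B does not hold.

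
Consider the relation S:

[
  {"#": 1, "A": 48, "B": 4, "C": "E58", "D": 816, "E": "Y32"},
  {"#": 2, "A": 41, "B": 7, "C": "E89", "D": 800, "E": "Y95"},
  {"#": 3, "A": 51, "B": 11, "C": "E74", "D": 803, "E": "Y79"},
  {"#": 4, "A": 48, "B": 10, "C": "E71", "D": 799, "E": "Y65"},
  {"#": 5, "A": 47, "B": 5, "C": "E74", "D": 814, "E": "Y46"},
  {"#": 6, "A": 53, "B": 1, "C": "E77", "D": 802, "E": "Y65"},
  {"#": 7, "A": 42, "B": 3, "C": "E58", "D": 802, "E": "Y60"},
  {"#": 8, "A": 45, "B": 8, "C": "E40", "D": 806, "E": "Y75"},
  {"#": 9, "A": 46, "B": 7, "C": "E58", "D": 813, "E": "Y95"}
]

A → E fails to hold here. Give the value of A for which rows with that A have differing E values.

A=48: rows 1, 4 → E takes values {Y32, Y65} — violation
A=41: row 2 → E = Y95 ✓
A=51: row 3 → E = Y79 ✓
A=47: row 5 → E = Y46 ✓
A=53: row 6 → E = Y65 ✓
A=42: row 7 → E = Y60 ✓
A=45: row 8 → E = Y75 ✓
A=46: row 9 → E = Y95 ✓
The only A value with inconsistent E is A=48.

48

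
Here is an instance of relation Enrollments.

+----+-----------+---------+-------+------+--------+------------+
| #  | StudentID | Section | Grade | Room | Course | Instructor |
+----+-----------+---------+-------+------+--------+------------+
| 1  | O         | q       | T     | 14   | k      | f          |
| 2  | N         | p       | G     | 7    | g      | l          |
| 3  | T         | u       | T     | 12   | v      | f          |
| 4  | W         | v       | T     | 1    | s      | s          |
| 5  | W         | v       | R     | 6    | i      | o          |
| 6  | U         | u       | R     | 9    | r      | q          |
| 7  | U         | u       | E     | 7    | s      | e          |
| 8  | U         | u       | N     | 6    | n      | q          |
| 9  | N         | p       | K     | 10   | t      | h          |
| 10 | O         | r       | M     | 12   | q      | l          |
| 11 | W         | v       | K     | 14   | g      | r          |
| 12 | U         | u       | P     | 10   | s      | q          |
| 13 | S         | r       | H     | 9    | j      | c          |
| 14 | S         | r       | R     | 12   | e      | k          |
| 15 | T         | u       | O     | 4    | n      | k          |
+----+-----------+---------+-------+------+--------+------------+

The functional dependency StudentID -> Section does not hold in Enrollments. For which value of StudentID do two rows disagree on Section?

O

StudentID=O: rows 1, 10 → Section takes values {q, r} — violation
StudentID=N: rows 2, 9 → Section = p, p ✓
StudentID=T: rows 3, 15 → Section = u, u ✓
StudentID=W: rows 4, 5, 11 → Section = v, v, v ✓
StudentID=U: rows 6, 7, 8, 12 → Section = u, u, u, u ✓
StudentID=S: rows 13, 14 → Section = r, r ✓
The only StudentID value with inconsistent Section is StudentID=O.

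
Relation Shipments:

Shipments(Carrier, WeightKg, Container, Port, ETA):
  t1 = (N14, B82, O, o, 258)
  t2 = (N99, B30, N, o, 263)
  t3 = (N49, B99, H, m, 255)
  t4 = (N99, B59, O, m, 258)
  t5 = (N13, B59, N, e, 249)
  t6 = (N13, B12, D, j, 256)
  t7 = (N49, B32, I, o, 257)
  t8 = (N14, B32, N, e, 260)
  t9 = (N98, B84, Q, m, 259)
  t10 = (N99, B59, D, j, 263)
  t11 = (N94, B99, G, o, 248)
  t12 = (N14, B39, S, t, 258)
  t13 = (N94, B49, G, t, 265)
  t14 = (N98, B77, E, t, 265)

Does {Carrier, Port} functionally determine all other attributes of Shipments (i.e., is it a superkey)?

All 14 rows have distinct {Carrier, Port} values, so {Carrier, Port} → (all attributes) holds and {Carrier, Port} is a superkey.

Yes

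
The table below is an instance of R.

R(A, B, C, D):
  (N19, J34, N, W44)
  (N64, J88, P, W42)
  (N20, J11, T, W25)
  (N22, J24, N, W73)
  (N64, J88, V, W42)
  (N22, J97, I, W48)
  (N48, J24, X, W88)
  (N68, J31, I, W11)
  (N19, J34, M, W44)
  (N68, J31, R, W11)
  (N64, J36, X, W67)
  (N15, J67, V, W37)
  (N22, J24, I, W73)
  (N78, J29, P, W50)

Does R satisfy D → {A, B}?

Yes

D=W44: 2 rows → {A,B} = (N19, J34), (N19, J34) ✓
D=W42: 2 rows → {A,B} = (N64, J88), (N64, J88) ✓
D=W25: 1 row → {A,B} = (N20, J11) ✓
D=W73: 2 rows → {A,B} = (N22, J24), (N22, J24) ✓
D=W48: 1 row → {A,B} = (N22, J97) ✓
D=W88: 1 row → {A,B} = (N48, J24) ✓
D=W11: 2 rows → {A,B} = (N68, J31), (N68, J31) ✓
D=W67: 1 row → {A,B} = (N64, J36) ✓
D=W37: 1 row → {A,B} = (N15, J67) ✓
D=W50: 1 row → {A,B} = (N78, J29) ✓
Every D value is associated with a single {A, B} value, so D → {A, B} holds.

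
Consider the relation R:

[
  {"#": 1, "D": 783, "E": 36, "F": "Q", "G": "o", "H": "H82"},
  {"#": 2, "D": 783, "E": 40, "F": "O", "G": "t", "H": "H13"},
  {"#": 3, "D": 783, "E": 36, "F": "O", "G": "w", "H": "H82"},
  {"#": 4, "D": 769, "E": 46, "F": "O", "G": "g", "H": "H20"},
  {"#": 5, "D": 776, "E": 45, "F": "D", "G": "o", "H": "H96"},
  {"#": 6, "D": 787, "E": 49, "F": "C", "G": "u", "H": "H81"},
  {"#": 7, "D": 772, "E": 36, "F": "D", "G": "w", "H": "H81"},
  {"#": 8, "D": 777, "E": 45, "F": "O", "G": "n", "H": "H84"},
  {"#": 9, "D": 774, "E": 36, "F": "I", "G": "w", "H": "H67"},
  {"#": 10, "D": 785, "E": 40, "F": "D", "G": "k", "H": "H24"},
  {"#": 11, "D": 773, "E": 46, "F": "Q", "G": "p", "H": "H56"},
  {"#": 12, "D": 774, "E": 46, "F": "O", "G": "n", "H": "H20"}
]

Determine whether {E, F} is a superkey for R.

No

Rows 4 and 12 have the same {E, F} value (E=46, F=O) but are distinct tuples, so {E, F} does not determine every attribute — not a superkey.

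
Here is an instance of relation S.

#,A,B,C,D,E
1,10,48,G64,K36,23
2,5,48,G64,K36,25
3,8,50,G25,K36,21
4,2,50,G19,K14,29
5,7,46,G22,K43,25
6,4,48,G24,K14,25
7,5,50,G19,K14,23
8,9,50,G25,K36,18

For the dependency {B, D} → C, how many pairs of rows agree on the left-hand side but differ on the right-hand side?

(B=48, D=K36): all 2 rows agree on C — 0 pairs.
(B=50, D=K36): all 2 rows agree on C — 0 pairs.
(B=50, D=K14): all 2 rows agree on C — 0 pairs.

0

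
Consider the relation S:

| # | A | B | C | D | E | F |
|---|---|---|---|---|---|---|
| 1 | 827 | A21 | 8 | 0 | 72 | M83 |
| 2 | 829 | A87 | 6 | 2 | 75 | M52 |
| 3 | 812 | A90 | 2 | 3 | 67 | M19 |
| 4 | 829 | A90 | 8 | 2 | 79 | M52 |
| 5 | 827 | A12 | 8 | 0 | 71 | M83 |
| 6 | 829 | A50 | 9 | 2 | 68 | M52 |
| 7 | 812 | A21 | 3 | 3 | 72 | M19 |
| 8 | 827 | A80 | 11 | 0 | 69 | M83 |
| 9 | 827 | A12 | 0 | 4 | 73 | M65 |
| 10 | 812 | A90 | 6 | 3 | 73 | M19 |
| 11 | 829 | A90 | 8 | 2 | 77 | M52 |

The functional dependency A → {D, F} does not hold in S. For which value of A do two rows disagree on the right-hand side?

827

A=827: rows 1, 5, 8, 9 → {D,F} takes values {(0, M83), (4, M65)} — violation
A=829: rows 2, 4, 6, 11 → {D,F} = (2, M52), (2, M52), (2, M52), (2, M52) ✓
A=812: rows 3, 7, 10 → {D,F} = (3, M19), (3, M19), (3, M19) ✓
The only A value with inconsistent RHS is A=827.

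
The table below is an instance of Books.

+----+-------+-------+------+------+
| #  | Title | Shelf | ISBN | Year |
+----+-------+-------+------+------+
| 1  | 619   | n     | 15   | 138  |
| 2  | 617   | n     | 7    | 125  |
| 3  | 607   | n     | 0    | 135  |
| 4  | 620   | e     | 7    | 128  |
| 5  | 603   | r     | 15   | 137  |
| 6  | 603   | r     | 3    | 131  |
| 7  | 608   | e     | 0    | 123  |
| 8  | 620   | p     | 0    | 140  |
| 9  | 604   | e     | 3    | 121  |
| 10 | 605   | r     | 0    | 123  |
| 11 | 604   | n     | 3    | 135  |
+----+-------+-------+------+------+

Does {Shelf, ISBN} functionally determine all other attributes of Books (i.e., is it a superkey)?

Yes

All 11 rows have distinct {Shelf, ISBN} values, so {Shelf, ISBN} → (all attributes) holds and {Shelf, ISBN} is a superkey.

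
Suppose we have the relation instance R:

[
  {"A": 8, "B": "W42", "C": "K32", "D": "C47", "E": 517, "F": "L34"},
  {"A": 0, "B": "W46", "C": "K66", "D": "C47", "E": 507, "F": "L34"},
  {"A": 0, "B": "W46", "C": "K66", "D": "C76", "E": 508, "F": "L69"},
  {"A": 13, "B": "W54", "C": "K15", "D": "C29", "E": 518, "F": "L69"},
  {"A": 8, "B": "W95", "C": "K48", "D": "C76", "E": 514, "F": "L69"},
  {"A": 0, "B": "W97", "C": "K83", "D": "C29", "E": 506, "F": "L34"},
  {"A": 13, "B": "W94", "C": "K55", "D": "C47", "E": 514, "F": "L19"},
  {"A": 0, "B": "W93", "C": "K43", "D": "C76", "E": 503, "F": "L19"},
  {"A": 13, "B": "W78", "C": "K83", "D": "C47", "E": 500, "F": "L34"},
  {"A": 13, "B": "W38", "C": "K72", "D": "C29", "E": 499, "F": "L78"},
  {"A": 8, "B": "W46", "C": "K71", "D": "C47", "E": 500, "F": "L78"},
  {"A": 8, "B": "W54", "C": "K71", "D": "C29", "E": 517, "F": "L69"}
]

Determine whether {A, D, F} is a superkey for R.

All 12 rows have distinct {A, D, F} values, so {A, D, F} → (all attributes) holds and {A, D, F} is a superkey.

Yes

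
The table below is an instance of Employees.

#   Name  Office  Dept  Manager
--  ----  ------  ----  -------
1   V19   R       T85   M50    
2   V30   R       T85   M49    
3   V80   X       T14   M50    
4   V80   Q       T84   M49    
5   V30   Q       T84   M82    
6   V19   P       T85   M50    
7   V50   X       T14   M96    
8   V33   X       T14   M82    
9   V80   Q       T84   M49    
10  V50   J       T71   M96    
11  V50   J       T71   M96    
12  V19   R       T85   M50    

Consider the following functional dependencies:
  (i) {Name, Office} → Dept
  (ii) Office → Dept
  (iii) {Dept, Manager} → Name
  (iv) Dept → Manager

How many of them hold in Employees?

(i) {Name, Office} → Dept: every LHS value maps to a single RHS value — holds.
(ii) Office → Dept: every LHS value maps to a single RHS value — holds.
(iii) {Dept, Manager} → Name: every LHS value maps to a single RHS value — holds.
(iv) Dept → Manager: Dept=T85: rows 1, 2, 6, 12 → Manager takes values {M50, M49} — violation; Dept=T14: rows 3, 7, 8 → Manager takes values {M50, M96, M82} — violation; Dept=T84: rows 4, 5, 9 → Manager takes values {M49, M82} — violation — fails.
3 of the 4 dependencies hold.

3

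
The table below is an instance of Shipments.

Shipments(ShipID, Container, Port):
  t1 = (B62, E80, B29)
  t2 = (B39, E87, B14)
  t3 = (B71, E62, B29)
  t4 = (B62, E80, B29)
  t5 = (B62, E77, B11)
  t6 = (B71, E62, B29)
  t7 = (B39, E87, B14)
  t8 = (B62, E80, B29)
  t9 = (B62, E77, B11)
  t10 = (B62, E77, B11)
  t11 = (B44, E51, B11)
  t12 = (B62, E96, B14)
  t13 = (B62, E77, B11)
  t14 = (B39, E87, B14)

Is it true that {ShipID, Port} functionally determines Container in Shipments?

(ShipID=B62, Port=B29): rows 1, 4, 8 → Container = E80, E80, E80 ✓
(ShipID=B39, Port=B14): rows 2, 7, 14 → Container = E87, E87, E87 ✓
(ShipID=B71, Port=B29): rows 3, 6 → Container = E62, E62 ✓
(ShipID=B62, Port=B11): rows 5, 9, 10, 13 → Container = E77, E77, E77, E77 ✓
(ShipID=B44, Port=B11): row 11 → Container = E51 ✓
(ShipID=B62, Port=B14): row 12 → Container = E96 ✓
Every {ShipID, Port} value is associated with a single Container value, so {ShipID, Port} -> Container holds.

Yes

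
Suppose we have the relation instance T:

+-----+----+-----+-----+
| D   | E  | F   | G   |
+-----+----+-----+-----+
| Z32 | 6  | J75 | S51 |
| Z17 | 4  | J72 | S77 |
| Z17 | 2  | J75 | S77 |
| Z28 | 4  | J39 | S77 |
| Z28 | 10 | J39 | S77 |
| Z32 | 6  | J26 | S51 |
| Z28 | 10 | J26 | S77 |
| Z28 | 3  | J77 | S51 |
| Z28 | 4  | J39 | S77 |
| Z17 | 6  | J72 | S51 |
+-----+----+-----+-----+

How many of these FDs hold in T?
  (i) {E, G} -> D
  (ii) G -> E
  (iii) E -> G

(i) {E, G} -> D: (E=6, G=S51): 3 rows → D takes values {Z32, Z17} — violation; (E=4, G=S77): 3 rows → D takes values {Z17, Z28} — violation — fails.
(ii) G -> E: G=S51: 4 rows → E takes values {6, 3} — violation; G=S77: 6 rows → E takes values {4, 2, 10} — violation — fails.
(iii) E -> G: every LHS value maps to a single RHS value — holds.
1 of the 3 dependencies holds.

1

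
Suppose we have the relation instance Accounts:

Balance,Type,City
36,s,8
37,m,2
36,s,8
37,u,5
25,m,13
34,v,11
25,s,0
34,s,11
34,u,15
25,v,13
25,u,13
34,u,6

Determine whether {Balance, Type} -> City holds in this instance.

(Balance=36, Type=s): 2 rows → City = 8, 8 ✓
(Balance=37, Type=m): 1 row → City = 2 ✓
(Balance=37, Type=u): 1 row → City = 5 ✓
(Balance=25, Type=m): 1 row → City = 13 ✓
(Balance=34, Type=v): 1 row → City = 11 ✓
(Balance=25, Type=s): 1 row → City = 0 ✓
(Balance=34, Type=s): 1 row → City = 11 ✓
(Balance=34, Type=u): 2 rows → City takes values {15, 6} — violation
(Balance=25, Type=v): 1 row → City = 13 ✓
(Balance=25, Type=u): 1 row → City = 13 ✓
Two rows agree on {Balance, Type} but differ on City, so {Balance, Type} -> City does not hold.

No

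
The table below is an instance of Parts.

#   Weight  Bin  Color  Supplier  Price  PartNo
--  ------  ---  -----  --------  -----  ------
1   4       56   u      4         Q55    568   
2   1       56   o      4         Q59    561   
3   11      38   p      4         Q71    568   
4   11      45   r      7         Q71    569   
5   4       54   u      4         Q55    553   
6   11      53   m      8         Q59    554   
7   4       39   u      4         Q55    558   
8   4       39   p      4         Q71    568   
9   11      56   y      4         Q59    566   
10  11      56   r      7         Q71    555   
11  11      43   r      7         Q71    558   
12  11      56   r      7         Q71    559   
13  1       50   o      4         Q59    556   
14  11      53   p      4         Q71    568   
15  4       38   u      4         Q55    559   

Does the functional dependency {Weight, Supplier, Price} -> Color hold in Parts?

Yes

(Weight=4, Supplier=4, Price=Q55): rows 1, 5, 7, 15 → Color = u, u, u, u ✓
(Weight=1, Supplier=4, Price=Q59): rows 2, 13 → Color = o, o ✓
(Weight=11, Supplier=4, Price=Q71): rows 3, 14 → Color = p, p ✓
(Weight=11, Supplier=7, Price=Q71): rows 4, 10, 11, 12 → Color = r, r, r, r ✓
(Weight=11, Supplier=8, Price=Q59): row 6 → Color = m ✓
(Weight=4, Supplier=4, Price=Q71): row 8 → Color = p ✓
(Weight=11, Supplier=4, Price=Q59): row 9 → Color = y ✓
Every {Weight, Supplier, Price} value is associated with a single Color value, so {Weight, Supplier, Price} -> Color holds.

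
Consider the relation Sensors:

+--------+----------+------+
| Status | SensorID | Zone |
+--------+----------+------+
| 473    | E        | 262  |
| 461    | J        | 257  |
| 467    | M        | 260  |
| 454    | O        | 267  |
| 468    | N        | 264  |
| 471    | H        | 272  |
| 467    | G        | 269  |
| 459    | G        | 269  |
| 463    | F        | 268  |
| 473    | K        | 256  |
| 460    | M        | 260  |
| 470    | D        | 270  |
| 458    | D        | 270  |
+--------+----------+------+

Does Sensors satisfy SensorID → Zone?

Yes

SensorID=E: 1 row → Zone = 262 ✓
SensorID=J: 1 row → Zone = 257 ✓
SensorID=M: 2 rows → Zone = 260, 260 ✓
SensorID=O: 1 row → Zone = 267 ✓
SensorID=N: 1 row → Zone = 264 ✓
SensorID=H: 1 row → Zone = 272 ✓
SensorID=G: 2 rows → Zone = 269, 269 ✓
SensorID=F: 1 row → Zone = 268 ✓
SensorID=K: 1 row → Zone = 256 ✓
SensorID=D: 2 rows → Zone = 270, 270 ✓
Every SensorID value is associated with a single Zone value, so SensorID → Zone holds.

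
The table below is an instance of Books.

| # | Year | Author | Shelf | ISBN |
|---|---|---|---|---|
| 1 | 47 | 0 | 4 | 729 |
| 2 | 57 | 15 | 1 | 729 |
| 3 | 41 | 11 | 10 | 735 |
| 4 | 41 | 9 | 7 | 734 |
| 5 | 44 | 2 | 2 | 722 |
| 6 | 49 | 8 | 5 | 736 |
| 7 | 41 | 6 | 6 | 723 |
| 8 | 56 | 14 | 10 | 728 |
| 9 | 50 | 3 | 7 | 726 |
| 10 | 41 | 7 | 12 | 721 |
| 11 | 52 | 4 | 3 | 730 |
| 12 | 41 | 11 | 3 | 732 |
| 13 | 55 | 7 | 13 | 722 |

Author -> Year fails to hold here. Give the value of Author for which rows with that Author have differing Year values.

7

Author=0: row 1 → Year = 47 ✓
Author=15: row 2 → Year = 57 ✓
Author=11: rows 3, 12 → Year = 41, 41 ✓
Author=9: row 4 → Year = 41 ✓
Author=2: row 5 → Year = 44 ✓
Author=8: row 6 → Year = 49 ✓
Author=6: row 7 → Year = 41 ✓
Author=14: row 8 → Year = 56 ✓
Author=3: row 9 → Year = 50 ✓
Author=7: rows 10, 13 → Year takes values {41, 55} — violation
Author=4: row 11 → Year = 52 ✓
The only Author value with inconsistent Year is Author=7.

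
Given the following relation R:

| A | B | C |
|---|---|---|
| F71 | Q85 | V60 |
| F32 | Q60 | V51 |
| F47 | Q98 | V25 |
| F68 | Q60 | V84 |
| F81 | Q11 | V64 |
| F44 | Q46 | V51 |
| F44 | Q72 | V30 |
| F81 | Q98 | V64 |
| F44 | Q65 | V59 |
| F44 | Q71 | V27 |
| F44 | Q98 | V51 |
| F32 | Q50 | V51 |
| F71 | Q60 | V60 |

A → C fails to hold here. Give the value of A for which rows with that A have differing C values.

F44

A=F71: 2 rows → C = V60, V60 ✓
A=F32: 2 rows → C = V51, V51 ✓
A=F47: 1 row → C = V25 ✓
A=F68: 1 row → C = V84 ✓
A=F81: 2 rows → C = V64, V64 ✓
A=F44: 5 rows → C takes values {V51, V30, V59, V27} — violation
The only A value with inconsistent C is A=F44.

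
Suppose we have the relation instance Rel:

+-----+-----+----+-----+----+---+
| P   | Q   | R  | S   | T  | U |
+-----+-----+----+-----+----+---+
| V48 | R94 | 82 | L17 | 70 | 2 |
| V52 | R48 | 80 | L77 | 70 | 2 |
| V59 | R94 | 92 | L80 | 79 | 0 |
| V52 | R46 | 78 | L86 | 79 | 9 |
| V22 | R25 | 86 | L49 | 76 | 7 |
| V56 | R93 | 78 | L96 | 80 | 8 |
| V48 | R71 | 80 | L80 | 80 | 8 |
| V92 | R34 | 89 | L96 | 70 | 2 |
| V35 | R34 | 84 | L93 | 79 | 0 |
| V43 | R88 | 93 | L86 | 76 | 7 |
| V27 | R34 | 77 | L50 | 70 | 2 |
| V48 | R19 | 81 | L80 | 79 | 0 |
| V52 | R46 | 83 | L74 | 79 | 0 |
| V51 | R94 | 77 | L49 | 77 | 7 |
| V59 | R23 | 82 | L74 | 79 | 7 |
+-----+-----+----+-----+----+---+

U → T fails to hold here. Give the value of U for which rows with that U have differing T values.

7

U=2: 4 rows → T = 70, 70, 70, 70 ✓
U=0: 4 rows → T = 79, 79, 79, 79 ✓
U=9: 1 row → T = 79 ✓
U=7: 4 rows → T takes values {76, 77, 79} — violation
U=8: 2 rows → T = 80, 80 ✓
The only U value with inconsistent T is U=7.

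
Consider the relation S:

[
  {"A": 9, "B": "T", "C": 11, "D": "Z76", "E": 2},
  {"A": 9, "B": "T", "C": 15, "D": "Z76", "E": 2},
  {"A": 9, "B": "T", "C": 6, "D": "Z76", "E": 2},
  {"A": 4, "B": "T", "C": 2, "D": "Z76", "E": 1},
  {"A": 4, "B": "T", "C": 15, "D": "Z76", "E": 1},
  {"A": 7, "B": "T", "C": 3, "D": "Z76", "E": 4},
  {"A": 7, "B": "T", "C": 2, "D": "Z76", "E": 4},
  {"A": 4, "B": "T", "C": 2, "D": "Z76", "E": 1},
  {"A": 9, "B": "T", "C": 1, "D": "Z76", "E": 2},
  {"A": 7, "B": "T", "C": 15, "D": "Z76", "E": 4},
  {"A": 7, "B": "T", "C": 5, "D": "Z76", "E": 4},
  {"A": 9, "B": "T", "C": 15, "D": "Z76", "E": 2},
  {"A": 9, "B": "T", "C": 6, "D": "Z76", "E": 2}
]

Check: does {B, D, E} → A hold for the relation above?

Yes

(B=T, D=Z76, E=2): 6 rows → A = 9, 9, 9, 9, 9, 9 ✓
(B=T, D=Z76, E=1): 3 rows → A = 4, 4, 4 ✓
(B=T, D=Z76, E=4): 4 rows → A = 7, 7, 7, 7 ✓
Every {B, D, E} value is associated with a single A value, so {B, D, E} → A holds.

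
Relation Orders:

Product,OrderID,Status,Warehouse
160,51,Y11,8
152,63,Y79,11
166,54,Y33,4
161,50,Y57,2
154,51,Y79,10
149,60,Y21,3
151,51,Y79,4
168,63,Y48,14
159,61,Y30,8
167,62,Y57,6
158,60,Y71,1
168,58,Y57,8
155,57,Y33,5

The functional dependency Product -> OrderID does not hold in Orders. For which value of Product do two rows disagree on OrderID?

Product=160: 1 row → OrderID = 51 ✓
Product=152: 1 row → OrderID = 63 ✓
Product=166: 1 row → OrderID = 54 ✓
Product=161: 1 row → OrderID = 50 ✓
Product=154: 1 row → OrderID = 51 ✓
Product=149: 1 row → OrderID = 60 ✓
Product=151: 1 row → OrderID = 51 ✓
Product=168: 2 rows → OrderID takes values {63, 58} — violation
Product=159: 1 row → OrderID = 61 ✓
Product=167: 1 row → OrderID = 62 ✓
Product=158: 1 row → OrderID = 60 ✓
Product=155: 1 row → OrderID = 57 ✓
The only Product value with inconsistent OrderID is Product=168.

168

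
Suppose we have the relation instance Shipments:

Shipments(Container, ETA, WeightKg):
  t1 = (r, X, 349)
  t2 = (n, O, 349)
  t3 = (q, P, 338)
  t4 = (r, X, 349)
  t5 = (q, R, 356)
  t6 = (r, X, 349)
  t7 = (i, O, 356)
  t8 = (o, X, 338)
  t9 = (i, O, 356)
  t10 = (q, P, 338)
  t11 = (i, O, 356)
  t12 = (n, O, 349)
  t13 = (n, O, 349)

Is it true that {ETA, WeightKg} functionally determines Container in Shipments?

Yes

(ETA=X, WeightKg=349): rows 1, 4, 6 → Container = r, r, r ✓
(ETA=O, WeightKg=349): rows 2, 12, 13 → Container = n, n, n ✓
(ETA=P, WeightKg=338): rows 3, 10 → Container = q, q ✓
(ETA=R, WeightKg=356): row 5 → Container = q ✓
(ETA=O, WeightKg=356): rows 7, 9, 11 → Container = i, i, i ✓
(ETA=X, WeightKg=338): row 8 → Container = o ✓
Every {ETA, WeightKg} value is associated with a single Container value, so {ETA, WeightKg} -> Container holds.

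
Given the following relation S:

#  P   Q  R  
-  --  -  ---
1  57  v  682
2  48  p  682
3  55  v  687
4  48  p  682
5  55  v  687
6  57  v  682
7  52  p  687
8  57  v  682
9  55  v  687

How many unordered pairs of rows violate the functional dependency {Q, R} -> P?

0

(Q=v, R=682): all 3 rows agree on P — 0 pairs.
(Q=p, R=682): all 2 rows agree on P — 0 pairs.
(Q=v, R=687): all 3 rows agree on P — 0 pairs.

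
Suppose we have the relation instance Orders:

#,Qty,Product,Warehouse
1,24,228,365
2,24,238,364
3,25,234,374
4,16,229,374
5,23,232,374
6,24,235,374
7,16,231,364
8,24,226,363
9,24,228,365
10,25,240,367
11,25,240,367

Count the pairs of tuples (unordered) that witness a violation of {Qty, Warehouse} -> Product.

0

(Qty=24, Warehouse=365): all 2 rows agree on Product — 0 pairs.
(Qty=25, Warehouse=367): all 2 rows agree on Product — 0 pairs.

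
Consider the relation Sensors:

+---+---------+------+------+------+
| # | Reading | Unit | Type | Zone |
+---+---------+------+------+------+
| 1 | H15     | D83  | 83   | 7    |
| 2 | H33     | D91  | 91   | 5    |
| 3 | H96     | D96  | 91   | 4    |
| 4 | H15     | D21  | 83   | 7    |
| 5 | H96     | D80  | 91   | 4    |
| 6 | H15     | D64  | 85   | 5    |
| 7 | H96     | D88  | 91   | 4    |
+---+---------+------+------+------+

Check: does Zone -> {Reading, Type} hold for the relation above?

Zone=7: rows 1, 4 → {Reading,Type} = (H15, 83), (H15, 83) ✓
Zone=5: rows 2, 6 → {Reading,Type} takes values {(H33, 91), (H15, 85)} — violation
Zone=4: rows 3, 5, 7 → {Reading,Type} = (H96, 91), (H96, 91), (H96, 91) ✓
Two rows agree on Zone but differ on {Reading, Type}, so Zone -> {Reading, Type} does not hold.

No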